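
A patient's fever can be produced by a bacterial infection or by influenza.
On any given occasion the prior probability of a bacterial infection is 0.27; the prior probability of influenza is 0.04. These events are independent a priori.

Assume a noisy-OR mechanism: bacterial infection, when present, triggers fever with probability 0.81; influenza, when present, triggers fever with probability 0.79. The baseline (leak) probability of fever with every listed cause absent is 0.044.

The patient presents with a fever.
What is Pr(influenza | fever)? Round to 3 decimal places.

Under noisy-OR, P(fever | causes) = 1 − (1−0.044)·∏(1−qᵢ) over the active causes.
P(fever) = 0.044·0.73·0.96 + 0.79924·0.73·0.04 + 0.81836·0.27·0.96 + 0.961856·0.27·0.04 = 0.030835 + 0.023338 + 0.212119 + 0.010388 = 0.276680
Restricting to configurations with influenza present: 0.023338 + 0.010388 = 0.033726.
P(influenza | fever) = 0.033726 / 0.276680 ≈ 0.122

Pr(influenza | fever) ≈ 0.122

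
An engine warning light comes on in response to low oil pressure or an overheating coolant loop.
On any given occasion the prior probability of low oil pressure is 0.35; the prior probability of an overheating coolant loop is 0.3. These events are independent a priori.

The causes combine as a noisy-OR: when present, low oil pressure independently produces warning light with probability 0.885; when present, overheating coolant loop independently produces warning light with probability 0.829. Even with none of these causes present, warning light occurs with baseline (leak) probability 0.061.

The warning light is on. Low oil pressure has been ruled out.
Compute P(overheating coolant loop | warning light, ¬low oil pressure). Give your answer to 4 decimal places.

P(overheating coolant loop | warning light, ¬low oil pressure) ≈ 0.8550

Under noisy-OR, P(warning light | causes) = 1 − (1−0.061)·∏(1−qᵢ) over the active causes.
P(warning light | ¬low oil pressure) = 0.061·0.7 + 0.839431·0.3 = 0.042700 + 0.251829 = 0.294529
The overheating coolant loop-present share is 0.839431·0.3 = 0.251829.
Hence the posterior is 0.251829/0.294529 ≈ 0.8550.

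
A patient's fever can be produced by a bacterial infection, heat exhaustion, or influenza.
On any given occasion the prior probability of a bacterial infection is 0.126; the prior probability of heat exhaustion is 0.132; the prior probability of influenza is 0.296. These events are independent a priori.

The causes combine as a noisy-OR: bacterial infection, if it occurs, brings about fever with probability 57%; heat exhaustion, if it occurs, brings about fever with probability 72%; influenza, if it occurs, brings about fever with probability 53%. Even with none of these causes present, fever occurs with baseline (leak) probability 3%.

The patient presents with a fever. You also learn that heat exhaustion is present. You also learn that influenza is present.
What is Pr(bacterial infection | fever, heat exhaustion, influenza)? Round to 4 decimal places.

Under noisy-OR, P(fever | causes) = 1 − (1−0.03)·∏(1−qᵢ) over the active causes.
Weight on bacterial infection=true, given the evidence: 0.94511×0.126 = 0.119084
The normalizing constant is 0.872348×0.874 + 0.94511×0.126 = 0.881516
Posterior = 0.119084 / 0.881516 ≈ 0.1351

Pr(bacterial infection | fever, heat exhaustion, influenza) ≈ 0.1351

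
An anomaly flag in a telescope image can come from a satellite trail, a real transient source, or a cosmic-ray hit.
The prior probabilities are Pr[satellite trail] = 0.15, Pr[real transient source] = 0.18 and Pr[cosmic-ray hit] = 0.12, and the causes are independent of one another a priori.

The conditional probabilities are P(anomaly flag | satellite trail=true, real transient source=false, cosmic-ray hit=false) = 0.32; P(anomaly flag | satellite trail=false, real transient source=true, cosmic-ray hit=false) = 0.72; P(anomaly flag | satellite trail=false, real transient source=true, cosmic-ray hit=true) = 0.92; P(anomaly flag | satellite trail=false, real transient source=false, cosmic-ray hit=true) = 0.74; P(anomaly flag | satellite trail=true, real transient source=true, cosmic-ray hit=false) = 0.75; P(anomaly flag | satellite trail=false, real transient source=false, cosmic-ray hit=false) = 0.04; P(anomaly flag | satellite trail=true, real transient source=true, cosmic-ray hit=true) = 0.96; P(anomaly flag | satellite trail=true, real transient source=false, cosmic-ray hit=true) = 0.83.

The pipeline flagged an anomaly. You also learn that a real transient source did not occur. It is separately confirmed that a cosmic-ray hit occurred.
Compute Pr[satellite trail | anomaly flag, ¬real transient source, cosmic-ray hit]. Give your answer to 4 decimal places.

Pr[satellite trail | anomaly flag, ¬real transient source, cosmic-ray hit] ≈ 0.1652

Numerator (weight on configurations with satellite trail): 0.83×0.15 = 0.124500
The normalizing constant is 0.74×0.85 + 0.83×0.15 = 0.753500
P(satellite trail | anomaly flag, ¬real transient source, cosmic-ray hit) = 0.124500/0.753500 ≈ 0.1652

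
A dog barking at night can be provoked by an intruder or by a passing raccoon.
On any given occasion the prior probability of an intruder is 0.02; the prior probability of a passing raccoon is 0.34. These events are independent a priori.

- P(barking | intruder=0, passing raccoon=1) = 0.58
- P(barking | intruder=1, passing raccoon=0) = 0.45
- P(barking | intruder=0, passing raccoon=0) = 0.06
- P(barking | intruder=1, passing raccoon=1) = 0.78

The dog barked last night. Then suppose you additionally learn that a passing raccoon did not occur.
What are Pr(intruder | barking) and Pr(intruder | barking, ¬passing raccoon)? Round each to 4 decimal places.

Sum P(barking|·) weighted by the priors over the 4 (intruder, passing raccoon) configurations:
  P(barking) = 0.06×0.98×0.66 + 0.58×0.98×0.34 + 0.45×0.02×0.66 + 0.78×0.02×0.34
        = 0.038808 + 0.193256 + 0.005940 + 0.005304 = 0.243308
The terms with intruder present sum to 0.011244, so
  P(intruder | barking) = 0.011244 / 0.243308 ≈ 0.0462

Now condition on the additional information:
By total probability over both values of intruder:
  P(barking | ¬passing raccoon) = 0.06·0.98 + 0.45·0.02
        = 0.058800 + 0.009000 = 0.067800
The terms with intruder present sum to 0.009000, so
  P(intruder | barking, ¬passing raccoon) = 0.009000 / 0.067800 ≈ 0.1327

Pr(intruder | barking) ≈ 0.0462; Pr(intruder | barking, ¬passing raccoon) ≈ 0.1327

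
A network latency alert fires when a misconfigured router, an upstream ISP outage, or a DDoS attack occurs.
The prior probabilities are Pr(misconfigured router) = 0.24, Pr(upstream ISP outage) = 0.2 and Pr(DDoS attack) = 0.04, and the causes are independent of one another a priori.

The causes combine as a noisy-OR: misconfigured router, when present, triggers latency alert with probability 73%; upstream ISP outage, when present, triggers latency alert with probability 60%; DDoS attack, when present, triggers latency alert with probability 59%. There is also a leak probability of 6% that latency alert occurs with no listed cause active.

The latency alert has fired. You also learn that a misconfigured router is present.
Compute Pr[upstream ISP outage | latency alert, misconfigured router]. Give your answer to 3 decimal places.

Pr[upstream ISP outage | latency alert, misconfigured router] ≈ 0.230

Under noisy-OR, P(latency alert | causes) = 1 − (1−0.06)·∏(1−qᵢ) over the active causes.
Enumerate the 4 (upstream ISP outage, DDoS attack) configurations and weight by the priors:
  P(latency alert | misconfigured router) = 0.7462×0.8×0.96 + 0.895942×0.8×0.04 + 0.89848×0.2×0.96 + 0.958377×0.2×0.04
        = 0.573082 + 0.028670 + 0.172508 + 0.007667 = 0.781927
The terms with upstream ISP outage present sum to 0.180175, so
  P(upstream ISP outage | latency alert, misconfigured router) = 0.180175 / 0.781927 ≈ 0.230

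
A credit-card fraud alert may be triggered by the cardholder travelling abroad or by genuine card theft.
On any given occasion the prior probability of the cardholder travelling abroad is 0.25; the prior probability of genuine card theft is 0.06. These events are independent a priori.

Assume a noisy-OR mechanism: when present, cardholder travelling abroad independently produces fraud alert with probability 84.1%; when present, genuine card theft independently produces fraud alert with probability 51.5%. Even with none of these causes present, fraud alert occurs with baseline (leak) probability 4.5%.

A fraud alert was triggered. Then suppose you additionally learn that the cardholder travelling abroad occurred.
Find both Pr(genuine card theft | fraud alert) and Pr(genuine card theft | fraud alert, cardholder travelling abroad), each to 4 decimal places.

Pr(genuine card theft | fraud alert) ≈ 0.1414; Pr(genuine card theft | fraud alert, cardholder travelling abroad) ≈ 0.0652

Under noisy-OR, P(fraud alert | causes) = 1 − (1−0.045)·∏(1−qᵢ) over the active causes.
Enumerate the 4 (cardholder travelling abroad, genuine card theft) configurations and weight by the priors:
  P(fraud alert) = 0.045·0.75·0.94 + 0.536825·0.75·0.06 + 0.848155·0.25·0.94 + 0.926355·0.25·0.06
        = 0.031725 + 0.024157 + 0.199316 + 0.013895 = 0.269093
Keeping only the genuine card theft-present terms gives 0.038052, so
  P(genuine card theft | fraud alert) = 0.038052 / 0.269093 ≈ 0.1414

Now also conditioning on cardholder travelling abroad=true:
Sum P(fraud alert|·) weighted by the priors over both values of genuine card theft:
  P(fraud alert | cardholder travelling abroad) = 0.848155×0.94 + 0.926355×0.06
        = 0.797266 + 0.055581 = 0.852847
Configurations with genuine card theft contribute 0.055581, so
  P(genuine card theft | fraud alert, cardholder travelling abroad) = 0.055581 / 0.852847 ≈ 0.0652
This is intercausal reasoning (explaining away): once cardholder travelling abroad accounts for the fraud alert, genuine card theft becomes less likely.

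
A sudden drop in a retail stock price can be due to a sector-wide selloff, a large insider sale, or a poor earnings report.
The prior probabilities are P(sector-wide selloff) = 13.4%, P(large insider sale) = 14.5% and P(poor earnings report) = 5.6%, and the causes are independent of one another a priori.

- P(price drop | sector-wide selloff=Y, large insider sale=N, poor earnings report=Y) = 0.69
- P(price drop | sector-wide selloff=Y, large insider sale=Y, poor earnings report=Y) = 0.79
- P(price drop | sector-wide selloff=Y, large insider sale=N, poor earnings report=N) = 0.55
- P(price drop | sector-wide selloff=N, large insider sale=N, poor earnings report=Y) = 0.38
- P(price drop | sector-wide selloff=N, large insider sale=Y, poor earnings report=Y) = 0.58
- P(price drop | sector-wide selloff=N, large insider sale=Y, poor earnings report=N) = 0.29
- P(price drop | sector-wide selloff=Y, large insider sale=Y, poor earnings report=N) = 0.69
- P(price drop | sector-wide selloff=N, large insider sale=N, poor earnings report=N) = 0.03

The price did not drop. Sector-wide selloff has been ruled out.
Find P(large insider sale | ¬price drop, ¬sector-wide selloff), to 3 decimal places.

P(large insider sale | ¬price drop, ¬sector-wide selloff) ≈ 0.110

P(¬price drop | ¬sector-wide selloff) = 0.97·0.855·0.944 + 0.62·0.855·0.056 + 0.71·0.145·0.944 + 0.42·0.145·0.056 = 0.782906 + 0.029686 + 0.097185 + 0.003410 = 0.913187
Restricting to configurations with large insider sale present: 0.097185 + 0.003410 = 0.100595.
P(large insider sale | ¬price drop, ¬sector-wide selloff) = 0.100595 / 0.913187 ≈ 0.110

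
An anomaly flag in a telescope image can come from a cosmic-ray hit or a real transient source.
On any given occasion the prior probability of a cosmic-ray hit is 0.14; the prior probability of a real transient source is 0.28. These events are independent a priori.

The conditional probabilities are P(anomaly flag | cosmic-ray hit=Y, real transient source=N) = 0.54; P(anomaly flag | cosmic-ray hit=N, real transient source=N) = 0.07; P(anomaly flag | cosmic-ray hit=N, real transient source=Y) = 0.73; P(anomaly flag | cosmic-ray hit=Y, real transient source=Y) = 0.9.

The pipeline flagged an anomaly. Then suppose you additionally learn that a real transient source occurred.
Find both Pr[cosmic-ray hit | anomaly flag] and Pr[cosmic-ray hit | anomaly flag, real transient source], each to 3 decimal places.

Weight on cosmic-ray hit=true, given the evidence: 0.054432 + 0.035280 = 0.089712
Denominator P(anomaly flag): 0.07*0.86*0.72 + 0.73*0.86*0.28 + 0.54*0.14*0.72 + 0.9*0.14*0.28 = 0.308840
P(cosmic-ray hit | anomaly flag) = 0.089712/0.308840 ≈ 0.290

Now also conditioning on real transient source=true:
Enumerate both values of cosmic-ray hit and weight by the priors:
  P(anomaly flag | real transient source) = 0.73×0.86 + 0.9×0.14
        = 0.627800 + 0.126000 = 0.753800
Configurations with cosmic-ray hit contribute 0.126000, so
  P(cosmic-ray hit | anomaly flag, real transient source) = 0.126000 / 0.753800 ≈ 0.167
This is intercausal reasoning (explaining away): once real transient source accounts for the anomaly flag, cosmic-ray hit becomes less likely.

Pr[cosmic-ray hit | anomaly flag] ≈ 0.290; Pr[cosmic-ray hit | anomaly flag, real transient source] ≈ 0.167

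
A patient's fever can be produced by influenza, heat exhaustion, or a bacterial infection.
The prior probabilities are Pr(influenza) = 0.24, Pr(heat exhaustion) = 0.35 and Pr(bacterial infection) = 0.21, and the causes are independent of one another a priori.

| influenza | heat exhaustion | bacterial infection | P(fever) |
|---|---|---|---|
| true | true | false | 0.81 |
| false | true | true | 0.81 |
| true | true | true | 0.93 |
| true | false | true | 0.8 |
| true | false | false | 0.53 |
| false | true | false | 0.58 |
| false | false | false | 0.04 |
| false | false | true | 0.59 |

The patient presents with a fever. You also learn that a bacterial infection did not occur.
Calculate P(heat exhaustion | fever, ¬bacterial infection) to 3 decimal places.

P(heat exhaustion | fever, ¬bacterial infection) ≈ 0.685

Weight on heat exhaustion=true, given the evidence: 0.154280 + 0.068040 = 0.222320
Normalizer over all consistent configurations: 0.04×0.76×0.65 + 0.58×0.76×0.35 + 0.53×0.24×0.65 + 0.81×0.24×0.35 = 0.324760
P(heat exhaustion | fever, ¬bacterial infection) = 0.222320/0.324760 ≈ 0.685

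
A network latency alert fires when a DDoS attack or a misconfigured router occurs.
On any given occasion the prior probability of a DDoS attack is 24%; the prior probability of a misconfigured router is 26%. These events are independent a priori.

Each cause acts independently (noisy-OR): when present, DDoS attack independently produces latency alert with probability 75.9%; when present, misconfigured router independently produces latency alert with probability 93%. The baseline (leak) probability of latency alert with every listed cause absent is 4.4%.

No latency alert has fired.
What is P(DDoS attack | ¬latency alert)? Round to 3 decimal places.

P(DDoS attack | ¬latency alert) ≈ 0.071

Under noisy-OR, P(latency alert | causes) = 1 − (1−0.044)·∏(1−qᵢ) over the active causes.
Numerator (weight on configurations with DDoS attack): 0.040918 + 0.001006 = 0.041924
Denominator P(¬latency alert): 0.956·0.76·0.74 + 0.06692·0.76·0.26 + 0.230396·0.24·0.74 + 0.016128·0.24·0.26 = 0.592801
Posterior = 0.041924 / 0.592801 ≈ 0.071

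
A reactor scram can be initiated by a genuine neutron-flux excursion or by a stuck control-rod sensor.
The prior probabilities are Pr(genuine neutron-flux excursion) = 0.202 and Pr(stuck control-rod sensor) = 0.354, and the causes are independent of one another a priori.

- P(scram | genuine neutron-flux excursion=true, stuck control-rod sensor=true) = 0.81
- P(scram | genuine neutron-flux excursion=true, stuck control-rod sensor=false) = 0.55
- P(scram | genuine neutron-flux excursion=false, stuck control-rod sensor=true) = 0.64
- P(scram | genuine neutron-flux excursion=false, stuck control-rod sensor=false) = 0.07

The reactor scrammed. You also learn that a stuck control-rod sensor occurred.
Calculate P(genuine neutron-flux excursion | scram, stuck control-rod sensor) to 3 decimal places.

For the numerator, keep only genuine neutron-flux excursion=true terms: 0.81·0.202 = 0.163620
The normalizing constant is 0.64·0.798 + 0.81·0.202 = 0.674340
P(genuine neutron-flux excursion | scram, stuck control-rod sensor) = 0.163620/0.674340 ≈ 0.243

P(genuine neutron-flux excursion | scram, stuck control-rod sensor) ≈ 0.243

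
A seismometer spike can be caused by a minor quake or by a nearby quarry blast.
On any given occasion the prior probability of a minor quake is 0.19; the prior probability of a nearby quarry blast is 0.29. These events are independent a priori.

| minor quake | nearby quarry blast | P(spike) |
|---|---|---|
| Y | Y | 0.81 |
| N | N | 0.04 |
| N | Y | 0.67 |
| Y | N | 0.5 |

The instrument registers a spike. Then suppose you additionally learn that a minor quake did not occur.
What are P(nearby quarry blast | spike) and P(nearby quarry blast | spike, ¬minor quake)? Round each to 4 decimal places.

P(spike) = 0.04×0.81×0.71 + 0.67×0.81×0.29 + 0.5×0.19×0.71 + 0.81×0.19×0.29 = 0.023004 + 0.157383 + 0.067450 + 0.044631 = 0.292468
Restricting to configurations with nearby quarry blast present: 0.157383 + 0.044631 = 0.202014.
So P(nearby quarry blast | spike) = 0.202014/0.292468 ≈ 0.6907.

Now also conditioning on minor quake≠true:
P(spike | ¬minor quake) = 0.04·0.71 + 0.67·0.29 = 0.028400 + 0.194300 = 0.222700
The nearby quarry blast-present share is 0.67·0.29 = 0.194300.
Hence the posterior is 0.194300/0.222700 ≈ 0.8725.

P(nearby quarry blast | spike) ≈ 0.6907; P(nearby quarry blast | spike, ¬minor quake) ≈ 0.8725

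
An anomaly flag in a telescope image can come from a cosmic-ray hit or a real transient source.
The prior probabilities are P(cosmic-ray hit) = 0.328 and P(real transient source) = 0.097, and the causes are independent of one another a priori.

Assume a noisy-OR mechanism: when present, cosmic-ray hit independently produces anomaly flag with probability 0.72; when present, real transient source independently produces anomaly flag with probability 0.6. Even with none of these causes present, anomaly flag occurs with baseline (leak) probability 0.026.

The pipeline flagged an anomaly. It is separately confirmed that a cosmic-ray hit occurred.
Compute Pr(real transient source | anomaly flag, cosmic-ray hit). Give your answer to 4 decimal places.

Pr(real transient source | anomaly flag, cosmic-ray hit) ≈ 0.1163

Under noisy-OR, P(anomaly flag | causes) = 1 − (1−0.026)·∏(1−qᵢ) over the active causes.
Sum P(anomaly flag|·) weighted by the priors over both values of real transient source:
  P(anomaly flag | cosmic-ray hit) = 0.72728*0.903 + 0.890912*0.097
        = 0.656734 + 0.086418 = 0.743152
The terms with real transient source present sum to 0.086418, so
  P(real transient source | anomaly flag, cosmic-ray hit) = 0.086418 / 0.743152 ≈ 0.1163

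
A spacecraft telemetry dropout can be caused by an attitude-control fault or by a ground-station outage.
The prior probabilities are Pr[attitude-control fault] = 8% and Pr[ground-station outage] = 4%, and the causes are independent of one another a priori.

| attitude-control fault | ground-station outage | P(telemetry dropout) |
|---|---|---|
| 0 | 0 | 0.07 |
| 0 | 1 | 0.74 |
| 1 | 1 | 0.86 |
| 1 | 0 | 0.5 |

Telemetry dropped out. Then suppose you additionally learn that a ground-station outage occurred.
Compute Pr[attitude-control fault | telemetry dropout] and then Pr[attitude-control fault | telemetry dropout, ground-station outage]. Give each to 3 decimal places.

By total probability over the 4 (attitude-control fault, ground-station outage) configurations:
  P(telemetry dropout) = 0.07·0.92·0.96 + 0.74·0.92·0.04 + 0.5·0.08·0.96 + 0.86·0.08·0.04
        = 0.061824 + 0.027232 + 0.038400 + 0.002752 = 0.130208
Configurations with attitude-control fault contribute 0.041152, so
  P(attitude-control fault | telemetry dropout) = 0.041152 / 0.130208 ≈ 0.316

Now condition on the additional information:
P(telemetry dropout | ground-station outage) = 0.74*0.92 + 0.86*0.08 = 0.680800 + 0.068800 = 0.749600
The attitude-control fault-present share is 0.86*0.08 = 0.068800.
So P(attitude-control fault | telemetry dropout, ground-station outage) = 0.068800/0.749600 ≈ 0.092.

Pr[attitude-control fault | telemetry dropout] ≈ 0.316; Pr[attitude-control fault | telemetry dropout, ground-station outage] ≈ 0.092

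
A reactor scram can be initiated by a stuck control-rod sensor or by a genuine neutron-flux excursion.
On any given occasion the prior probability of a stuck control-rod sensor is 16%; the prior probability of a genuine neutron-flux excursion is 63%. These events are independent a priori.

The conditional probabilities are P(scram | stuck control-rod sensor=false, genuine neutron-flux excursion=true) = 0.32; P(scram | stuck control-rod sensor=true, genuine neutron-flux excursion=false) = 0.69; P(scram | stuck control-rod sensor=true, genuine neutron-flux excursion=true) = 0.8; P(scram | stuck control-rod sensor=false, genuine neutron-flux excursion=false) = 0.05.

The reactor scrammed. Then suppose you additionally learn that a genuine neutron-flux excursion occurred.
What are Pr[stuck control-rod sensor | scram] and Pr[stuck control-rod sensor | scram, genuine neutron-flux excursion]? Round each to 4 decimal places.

Pr[stuck control-rod sensor | scram] ≈ 0.3965; Pr[stuck control-rod sensor | scram, genuine neutron-flux excursion] ≈ 0.3226

P(scram) = 0.05×0.84×0.37 + 0.32×0.84×0.63 + 0.69×0.16×0.37 + 0.8×0.16×0.63 = 0.015540 + 0.169344 + 0.040848 + 0.080640 = 0.306372
Of this, 0.121488 comes from 0.040848 + 0.080640 (the stuck control-rod sensor=true cases).
Hence the posterior is 0.121488/0.306372 ≈ 0.3965.

Now condition on the additional information:
P(scram | genuine neutron-flux excursion) = 0.32·0.84 + 0.8·0.16 = 0.268800 + 0.128000 = 0.396800
The stuck control-rod sensor-present share is 0.8·0.16 = 0.128000.
So P(stuck control-rod sensor | scram, genuine neutron-flux excursion) = 0.128000/0.396800 ≈ 0.3226.
— genuine neutron-flux excursion explains away the evidence for stuck control-rod sensor.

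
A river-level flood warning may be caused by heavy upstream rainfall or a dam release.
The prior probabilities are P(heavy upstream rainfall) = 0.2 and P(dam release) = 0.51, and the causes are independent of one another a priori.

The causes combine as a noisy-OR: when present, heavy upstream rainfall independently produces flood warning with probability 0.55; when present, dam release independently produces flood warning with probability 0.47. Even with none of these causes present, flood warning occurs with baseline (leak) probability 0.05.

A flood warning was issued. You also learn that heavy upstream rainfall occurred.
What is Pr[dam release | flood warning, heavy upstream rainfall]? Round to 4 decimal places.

Under noisy-OR, P(flood warning | causes) = 1 − (1−0.05)·∏(1−qᵢ) over the active causes.
Numerator (weight on configurations with dam release): 0.773425×0.51 = 0.394447
The normalizing constant is 0.5725×0.49 + 0.773425×0.51 = 0.674972
Posterior = 0.394447 / 0.674972 ≈ 0.5844

Pr[dam release | flood warning, heavy upstream rainfall] ≈ 0.5844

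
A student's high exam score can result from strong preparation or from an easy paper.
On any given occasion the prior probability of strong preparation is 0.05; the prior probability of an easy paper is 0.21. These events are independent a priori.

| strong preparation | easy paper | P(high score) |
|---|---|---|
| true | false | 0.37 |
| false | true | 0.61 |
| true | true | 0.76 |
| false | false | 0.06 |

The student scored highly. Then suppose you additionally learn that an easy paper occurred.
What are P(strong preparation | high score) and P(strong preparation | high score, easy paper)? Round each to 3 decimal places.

P(strong preparation | high score) ≈ 0.119; P(strong preparation | high score, easy paper) ≈ 0.062

Numerator (weight on configurations with strong preparation): 0.014615 + 0.007980 = 0.022595
Denominator P(high score): 0.06·0.95·0.79 + 0.61·0.95·0.21 + 0.37·0.05·0.79 + 0.76·0.05·0.21 = 0.189320
P(strong preparation | high score) = 0.022595/0.189320 ≈ 0.119

With the extra evidence:
Enumerate both values of strong preparation and weight by the priors:
  P(high score | easy paper) = 0.61·0.95 + 0.76·0.05
        = 0.579500 + 0.038000 = 0.617500
Keeping only the strong preparation-present terms gives 0.038000, so
  P(strong preparation | high score, easy paper) = 0.038000 / 0.617500 ≈ 0.062
The drop from 0.119 to 0.062 is the explaining-away (discounting) effect.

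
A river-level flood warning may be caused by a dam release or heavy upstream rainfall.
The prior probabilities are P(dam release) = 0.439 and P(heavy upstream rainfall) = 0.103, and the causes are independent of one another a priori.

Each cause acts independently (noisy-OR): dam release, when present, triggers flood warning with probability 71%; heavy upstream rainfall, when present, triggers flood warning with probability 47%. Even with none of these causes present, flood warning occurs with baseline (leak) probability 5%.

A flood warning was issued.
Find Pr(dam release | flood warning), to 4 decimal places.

Under noisy-OR, P(flood warning | causes) = 1 − (1−0.05)·∏(1−qᵢ) over the active causes.
Weight on dam release=true, given the evidence: 0.285296 + 0.038615 = 0.323911
Denominator P(flood warning): 0.05*0.561*0.897 + 0.4965*0.561*0.103 + 0.7245*0.439*0.897 + 0.853985*0.439*0.103 = 0.377761
P(dam release | flood warning) = 0.323911/0.377761 ≈ 0.8574

Pr(dam release | flood warning) ≈ 0.8574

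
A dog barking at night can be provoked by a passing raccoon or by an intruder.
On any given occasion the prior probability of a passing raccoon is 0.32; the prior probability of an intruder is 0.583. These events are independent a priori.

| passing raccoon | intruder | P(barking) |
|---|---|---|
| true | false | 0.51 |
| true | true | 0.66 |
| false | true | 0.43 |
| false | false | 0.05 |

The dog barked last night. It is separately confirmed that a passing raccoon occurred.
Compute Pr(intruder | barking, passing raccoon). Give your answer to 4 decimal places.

Pr(intruder | barking, passing raccoon) ≈ 0.6440

Numerator (weight on configurations with intruder): 0.66·0.583 = 0.384780
Normalizer over all consistent configurations: 0.51·0.417 + 0.66·0.583 = 0.597450
P(intruder | barking, passing raccoon) = 0.384780/0.597450 ≈ 0.6440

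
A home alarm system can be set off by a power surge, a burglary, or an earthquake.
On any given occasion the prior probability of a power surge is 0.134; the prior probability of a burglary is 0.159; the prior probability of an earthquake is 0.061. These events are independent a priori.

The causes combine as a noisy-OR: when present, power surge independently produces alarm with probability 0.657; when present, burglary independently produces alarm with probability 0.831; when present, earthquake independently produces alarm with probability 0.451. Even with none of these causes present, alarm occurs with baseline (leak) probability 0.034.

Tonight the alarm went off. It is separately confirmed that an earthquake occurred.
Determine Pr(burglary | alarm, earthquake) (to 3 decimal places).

Pr(burglary | alarm, earthquake) ≈ 0.252

Under noisy-OR, P(alarm | causes) = 1 − (1−0.034)·∏(1−qᵢ) over the active causes.
For the numerator, keep only burglary=true terms: 0.125353 + 0.020651 = 0.146004
Denominator P(alarm | earthquake): 0.469666×0.866×0.841 + 0.910374×0.866×0.159 + 0.818095×0.134×0.841 + 0.969258×0.134×0.159 = 0.580259
P(burglary | alarm, earthquake) = 0.146004/0.580259 ≈ 0.252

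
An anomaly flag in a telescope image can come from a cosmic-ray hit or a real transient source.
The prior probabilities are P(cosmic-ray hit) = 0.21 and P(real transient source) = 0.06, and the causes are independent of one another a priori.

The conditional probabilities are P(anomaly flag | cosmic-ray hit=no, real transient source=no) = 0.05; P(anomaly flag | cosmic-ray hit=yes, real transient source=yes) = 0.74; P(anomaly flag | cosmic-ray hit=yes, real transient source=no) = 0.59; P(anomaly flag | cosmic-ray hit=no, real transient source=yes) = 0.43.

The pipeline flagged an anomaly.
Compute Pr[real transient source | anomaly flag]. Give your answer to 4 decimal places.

Pr[real transient source | anomaly flag] ≈ 0.1621

P(anomaly flag) = 0.05*0.79*0.94 + 0.43*0.79*0.06 + 0.59*0.21*0.94 + 0.74*0.21*0.06 = 0.037130 + 0.020382 + 0.116466 + 0.009324 = 0.183302
Restricting to configurations with real transient source present: 0.020382 + 0.009324 = 0.029706.
Hence the posterior is 0.029706/0.183302 ≈ 0.1621.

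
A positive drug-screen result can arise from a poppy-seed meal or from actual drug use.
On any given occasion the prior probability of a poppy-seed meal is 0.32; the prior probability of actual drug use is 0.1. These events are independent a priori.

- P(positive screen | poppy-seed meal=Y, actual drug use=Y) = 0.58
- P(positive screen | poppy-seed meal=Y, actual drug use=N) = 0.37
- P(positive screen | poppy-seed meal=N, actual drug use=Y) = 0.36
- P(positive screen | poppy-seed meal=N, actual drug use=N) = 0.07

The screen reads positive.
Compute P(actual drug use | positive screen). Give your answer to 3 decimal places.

Sum P(positive screen|·) weighted by the priors over the 4 (poppy-seed meal, actual drug use) configurations:
  P(positive screen) = 0.07·0.68·0.9 + 0.36·0.68·0.1 + 0.37·0.32·0.9 + 0.58·0.32·0.1
        = 0.042840 + 0.024480 + 0.106560 + 0.018560 = 0.192440
The terms with actual drug use present sum to 0.043040, so
  P(actual drug use | positive screen) = 0.043040 / 0.192440 ≈ 0.224

P(actual drug use | positive screen) ≈ 0.224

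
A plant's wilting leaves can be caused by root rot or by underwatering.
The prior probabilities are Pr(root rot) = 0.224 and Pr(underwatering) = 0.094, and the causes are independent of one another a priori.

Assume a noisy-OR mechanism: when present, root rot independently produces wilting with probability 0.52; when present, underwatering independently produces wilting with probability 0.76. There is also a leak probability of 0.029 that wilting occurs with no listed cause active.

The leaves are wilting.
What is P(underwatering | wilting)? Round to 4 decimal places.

Under noisy-OR, P(wilting | causes) = 1 − (1−0.029)·∏(1−qᵢ) over the active causes.
Weight on underwatering=true, given the evidence: 0.055945 + 0.018701 = 0.074646
Denominator P(wilting): 0.029*0.776*0.906 + 0.76696*0.776*0.094 + 0.53392*0.224*0.906 + 0.888141*0.224*0.094 = 0.203391
Posterior = 0.074646 / 0.203391 ≈ 0.3670

P(underwatering | wilting) ≈ 0.3670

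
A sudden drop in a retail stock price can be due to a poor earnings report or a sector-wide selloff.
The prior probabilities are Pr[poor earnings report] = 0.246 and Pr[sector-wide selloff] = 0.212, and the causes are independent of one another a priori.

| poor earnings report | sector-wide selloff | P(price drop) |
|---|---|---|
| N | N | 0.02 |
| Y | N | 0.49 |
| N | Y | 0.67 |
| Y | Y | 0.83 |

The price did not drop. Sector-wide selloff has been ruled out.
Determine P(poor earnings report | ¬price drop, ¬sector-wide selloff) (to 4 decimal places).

P(poor earnings report | ¬price drop, ¬sector-wide selloff) ≈ 0.1451

Numerator (weight on configurations with poor earnings report): 0.51·0.246 = 0.125460
The normalizing constant is 0.98·0.754 + 0.51·0.246 = 0.864380
Posterior = 0.125460 / 0.864380 ≈ 0.1451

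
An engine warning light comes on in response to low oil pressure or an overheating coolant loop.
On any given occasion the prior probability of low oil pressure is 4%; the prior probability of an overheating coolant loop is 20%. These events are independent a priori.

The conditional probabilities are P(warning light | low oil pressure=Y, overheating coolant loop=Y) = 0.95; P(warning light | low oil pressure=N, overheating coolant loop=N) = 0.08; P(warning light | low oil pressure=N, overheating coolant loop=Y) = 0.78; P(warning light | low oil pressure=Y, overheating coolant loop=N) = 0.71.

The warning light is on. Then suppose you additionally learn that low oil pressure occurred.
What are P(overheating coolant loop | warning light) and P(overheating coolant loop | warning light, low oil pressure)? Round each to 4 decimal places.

P(overheating coolant loop | warning light) ≈ 0.6515; P(overheating coolant loop | warning light, low oil pressure) ≈ 0.2507

By total probability over the 4 (low oil pressure, overheating coolant loop) configurations:
  P(warning light) = 0.08*0.96*0.8 + 0.78*0.96*0.2 + 0.71*0.04*0.8 + 0.95*0.04*0.2
        = 0.061440 + 0.149760 + 0.022720 + 0.007600 = 0.241520
Configurations with overheating coolant loop contribute 0.157360, so
  P(overheating coolant loop | warning light) = 0.157360 / 0.241520 ≈ 0.6515

Now condition on the additional information:
By total probability over both values of overheating coolant loop:
  P(warning light | low oil pressure) = 0.71×0.8 + 0.95×0.2
        = 0.568000 + 0.190000 = 0.758000
Configurations with overheating coolant loop contribute 0.190000, so
  P(overheating coolant loop | warning light, low oil pressure) = 0.190000 / 0.758000 ≈ 0.2507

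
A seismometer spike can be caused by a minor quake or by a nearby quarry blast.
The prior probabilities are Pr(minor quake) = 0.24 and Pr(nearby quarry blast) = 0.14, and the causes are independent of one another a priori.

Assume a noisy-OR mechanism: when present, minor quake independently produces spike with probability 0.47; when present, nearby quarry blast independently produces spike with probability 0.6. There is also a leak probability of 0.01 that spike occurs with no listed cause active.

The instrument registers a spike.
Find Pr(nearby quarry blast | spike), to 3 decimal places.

Pr(nearby quarry blast | spike) ≈ 0.465

Under noisy-OR, P(spike | causes) = 1 − (1−0.01)·∏(1−qᵢ) over the active causes.
Enumerate the 4 (minor quake, nearby quarry blast) configurations and weight by the priors:
  P(spike) = 0.01*0.76*0.86 + 0.604*0.76*0.14 + 0.4753*0.24*0.86 + 0.79012*0.24*0.14
        = 0.006536 + 0.064266 + 0.098102 + 0.026548 = 0.195452
The terms with nearby quarry blast present sum to 0.090814, so
  P(nearby quarry blast | spike) = 0.090814 / 0.195452 ≈ 0.465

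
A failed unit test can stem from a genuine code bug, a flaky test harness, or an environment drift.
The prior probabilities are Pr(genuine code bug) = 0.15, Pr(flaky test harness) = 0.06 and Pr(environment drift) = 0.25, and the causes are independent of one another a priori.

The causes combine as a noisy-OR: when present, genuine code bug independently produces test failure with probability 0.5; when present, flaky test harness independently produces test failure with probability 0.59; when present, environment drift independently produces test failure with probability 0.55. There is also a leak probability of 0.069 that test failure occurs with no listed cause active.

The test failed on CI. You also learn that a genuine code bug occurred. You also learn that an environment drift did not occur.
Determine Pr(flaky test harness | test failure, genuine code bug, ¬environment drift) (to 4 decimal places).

Pr(flaky test harness | test failure, genuine code bug, ¬environment drift) ≈ 0.0881

Under noisy-OR, P(test failure | causes) = 1 − (1−0.069)·∏(1−qᵢ) over the active causes.
P(test failure | genuine code bug, ¬environment drift) = 0.5345·0.94 + 0.809145·0.06 = 0.502430 + 0.048549 = 0.550979
Restricting to configurations with flaky test harness present: 0.809145·0.06 = 0.048549.
P(flaky test harness | test failure, genuine code bug, ¬environment drift) = 0.048549 / 0.550979 ≈ 0.0881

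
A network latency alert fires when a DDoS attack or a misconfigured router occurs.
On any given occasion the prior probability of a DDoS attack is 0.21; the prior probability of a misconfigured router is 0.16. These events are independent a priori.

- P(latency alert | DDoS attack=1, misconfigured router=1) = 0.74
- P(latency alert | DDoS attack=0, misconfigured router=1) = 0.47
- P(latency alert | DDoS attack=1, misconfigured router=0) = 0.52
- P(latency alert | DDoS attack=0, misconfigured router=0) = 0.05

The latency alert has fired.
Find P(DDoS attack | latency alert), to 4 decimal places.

P(DDoS attack | latency alert) ≈ 0.5574

Weight on DDoS attack=true, given the evidence: 0.091728 + 0.024864 = 0.116592
The normalizing constant is 0.05*0.79*0.84 + 0.47*0.79*0.16 + 0.52*0.21*0.84 + 0.74*0.21*0.16 = 0.209180
P(DDoS attack | latency alert) = 0.116592/0.209180 ≈ 0.5574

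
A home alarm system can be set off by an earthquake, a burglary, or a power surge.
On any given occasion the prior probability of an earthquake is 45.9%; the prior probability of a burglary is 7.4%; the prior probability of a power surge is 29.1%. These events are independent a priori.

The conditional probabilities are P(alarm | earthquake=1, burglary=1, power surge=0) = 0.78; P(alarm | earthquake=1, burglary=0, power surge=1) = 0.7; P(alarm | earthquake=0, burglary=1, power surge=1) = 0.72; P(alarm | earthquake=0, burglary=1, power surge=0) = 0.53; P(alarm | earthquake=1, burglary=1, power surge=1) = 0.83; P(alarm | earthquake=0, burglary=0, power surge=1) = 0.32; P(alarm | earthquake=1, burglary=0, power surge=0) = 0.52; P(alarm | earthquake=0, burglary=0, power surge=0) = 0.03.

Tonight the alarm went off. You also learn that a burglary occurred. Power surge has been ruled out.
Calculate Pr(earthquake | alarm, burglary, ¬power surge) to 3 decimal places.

P(alarm | burglary, ¬power surge) = 0.53×0.541 + 0.78×0.459 = 0.286730 + 0.358020 = 0.644750
Restricting to configurations with earthquake present: 0.78×0.459 = 0.358020.
Hence the posterior is 0.358020/0.644750 ≈ 0.555.

Pr(earthquake | alarm, burglary, ¬power surge) ≈ 0.555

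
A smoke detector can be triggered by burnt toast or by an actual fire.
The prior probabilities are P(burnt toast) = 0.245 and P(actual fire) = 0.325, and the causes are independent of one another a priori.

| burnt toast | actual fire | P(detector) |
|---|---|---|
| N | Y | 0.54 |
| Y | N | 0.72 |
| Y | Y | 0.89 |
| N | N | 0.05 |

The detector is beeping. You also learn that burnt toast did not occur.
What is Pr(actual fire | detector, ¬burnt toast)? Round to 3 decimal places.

Pr(actual fire | detector, ¬burnt toast) ≈ 0.839

Numerator (weight on configurations with actual fire): 0.54*0.325 = 0.175500
The normalizing constant is 0.05*0.675 + 0.54*0.325 = 0.209250
P(actual fire | detector, ¬burnt toast) = 0.175500/0.209250 ≈ 0.839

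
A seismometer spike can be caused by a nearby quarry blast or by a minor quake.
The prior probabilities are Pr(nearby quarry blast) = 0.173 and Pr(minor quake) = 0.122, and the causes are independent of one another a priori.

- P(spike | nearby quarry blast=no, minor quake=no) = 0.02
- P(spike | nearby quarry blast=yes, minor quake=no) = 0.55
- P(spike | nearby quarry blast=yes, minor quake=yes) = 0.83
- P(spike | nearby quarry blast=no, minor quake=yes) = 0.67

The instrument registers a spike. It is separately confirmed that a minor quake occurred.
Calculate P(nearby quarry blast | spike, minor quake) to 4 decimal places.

P(spike | minor quake) = 0.67*0.827 + 0.83*0.173 = 0.554090 + 0.143590 = 0.697680
Of this, 0.143590 comes from 0.83*0.173 (the nearby quarry blast=true cases).
P(nearby quarry blast | spike, minor quake) = 0.143590 / 0.697680 ≈ 0.2058

P(nearby quarry blast | spike, minor quake) ≈ 0.2058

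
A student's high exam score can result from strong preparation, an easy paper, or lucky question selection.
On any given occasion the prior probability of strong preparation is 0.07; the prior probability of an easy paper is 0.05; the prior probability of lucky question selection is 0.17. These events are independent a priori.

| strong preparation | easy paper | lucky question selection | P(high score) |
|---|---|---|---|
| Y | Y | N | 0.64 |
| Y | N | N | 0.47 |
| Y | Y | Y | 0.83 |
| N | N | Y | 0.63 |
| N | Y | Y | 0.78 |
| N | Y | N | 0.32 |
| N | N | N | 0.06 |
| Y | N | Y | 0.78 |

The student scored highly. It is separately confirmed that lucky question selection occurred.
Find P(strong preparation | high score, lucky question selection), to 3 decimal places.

P(strong preparation | high score, lucky question selection) ≈ 0.085

By total probability over the 4 (strong preparation, easy paper) configurations:
  P(high score | lucky question selection) = 0.63*0.93*0.95 + 0.78*0.93*0.05 + 0.78*0.07*0.95 + 0.83*0.07*0.05
        = 0.556605 + 0.036270 + 0.051870 + 0.002905 = 0.647650
Configurations with strong preparation contribute 0.054775, so
  P(strong preparation | high score, lucky question selection) = 0.054775 / 0.647650 ≈ 0.085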